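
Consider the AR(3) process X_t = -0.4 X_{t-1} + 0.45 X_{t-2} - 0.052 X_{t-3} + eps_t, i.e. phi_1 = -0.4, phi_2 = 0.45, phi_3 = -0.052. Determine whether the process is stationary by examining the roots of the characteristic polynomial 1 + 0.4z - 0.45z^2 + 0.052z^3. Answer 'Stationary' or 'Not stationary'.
\text{Stationary}

The AR(p) characteristic polynomial is P(z) = 1 + 0.4z - 0.45z^2 + 0.052z^3.
Stationarity requires all roots to lie outside the unit circle, i.e. |z| > 1 for every root.
Degree 3: look for a simple real root z0 first, then factor out (1 - z/z0) and solve the remaining quadratic.
Testing z0 = 2.5: P(2.5) = 1 + (0.4)(2.5) + (-0.45)(2.5)^2 + (0.052)(2.5)^3
  = 1 + (1) + (-2.8125) + (0.8125) = 0.  So z_0 = 2.5 is a root, |z_0| = 2.5.
Divide out the factor (1 - 0.4 z) = (1 - z/z0) (since 1/z0 = 0.4):
  P(z) = (1 - 0.4 z)(1 + (0.8) z + (-0.13) z^2)
  [check: z-coef 0.8 - (0.4) = 0.4; z^2-coef -0.13 - (0.4)(0.8) = -0.45; z^3-coef -(0.4)(-0.13) = 0.052.]
Remaining roots from the quadratic factor 1 + (0.8) z + (-0.13) z^2:
  Set 1 + (0.8) z + (-0.13) z^2 = 0, i.e. a z^2 + b z + c = 0 with a = -0.13, b = 0.8, c = 1.
  Discriminant D = b^2 - 4ac = (0.8)^2 - 4*(-0.13)*1 = 0.64 - (-0.52) = 1.16.
  D >= 0, so the roots are real: z = (-b +/- sqrt(D)) / (2a) = (-0.8 +/- 1.077033) / (-0.26).
    z_1 = (-0.8 + 1.077033) / (-0.26) = -1.0655,   |z_1| = 1.0655.
    z_2 = (-0.8 - 1.077033) / (-0.26) = 7.2194,   |z_2| = 7.2194.
Moduli of all roots: 2.5000, 1.0655, 7.2194.
All moduli strictly greater than 1? Yes.
Verdict: Stationary.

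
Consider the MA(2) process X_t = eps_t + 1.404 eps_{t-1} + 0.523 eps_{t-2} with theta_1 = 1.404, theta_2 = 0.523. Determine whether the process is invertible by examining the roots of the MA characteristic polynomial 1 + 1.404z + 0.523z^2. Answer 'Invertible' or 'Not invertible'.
\text{Invertible}

The MA(q) characteristic polynomial is P(z) = 1 + 1.404z + 0.523z^2.
Invertibility requires all roots to lie outside the unit circle, i.e. |z| > 1 for every root.
Set 1 + (1.404) z + (0.523) z^2 = 0, i.e. a z^2 + b z + c = 0 with a = 0.523, b = 1.404, c = 1.
Discriminant D = b^2 - 4ac = (1.404)^2 - 4*(0.523)*1 = 1.971216 - (2.092) = -0.120784.
D < 0, so the roots are the complex-conjugate pair z = (-b +/- i sqrt(-D)) / (2a) = -1.3423 +/- 0.3323i.
For a conjugate pair |z|^2 = z * conj(z) = (product of roots) = c/a = 1/(0.523) = 1.912046, so |z| = sqrt(1.912046) = 1.3828 for both roots.
Moduli of all roots: 1.3828, 1.3828.
All moduli strictly greater than 1? Yes.
Verdict: Invertible.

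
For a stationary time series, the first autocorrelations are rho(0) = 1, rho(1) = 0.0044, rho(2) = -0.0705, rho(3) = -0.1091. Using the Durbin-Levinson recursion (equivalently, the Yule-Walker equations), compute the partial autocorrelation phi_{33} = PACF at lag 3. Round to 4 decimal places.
\phi_{33} = -0.1090

The PACF at lag k is phi_{kk}, the last component of the solution
to the Yule-Walker system G_k phi = r_k where
  (G_k)_{ij} = rho(|i - j|), (r_k)_i = rho(i), i,j = 1..k.
Equivalently, Durbin-Levinson gives phi_{kk} iteratively:
  phi_{11} = rho(1)
  phi_{kk} = [rho(k) - sum_{j=1..k-1} phi_{k-1,j} rho(k-j)]
            / [1 - sum_{j=1..k-1} phi_{k-1,j} rho(j)],
  phi_{k,j} = phi_{k-1,j} - phi_{kk} phi_{k-1,k-j},  j = 1..k-1.
Step k = 1:
  phi_11 = rho(1) = 0.0044.
Step k = 2:
  phi_22 = [rho(2) - phi_11 rho(1)] / [1 - phi_11 rho(1)] = [-0.0705 - (0.0044)(0.0044)] / [1 - (0.0044)(0.0044)]
         = -0.07051936 / 0.99998064 = -0.070521.
  Update: phi_21 = phi_11 - phi_22 phi_11 = 0.0044 - (-0.070521)(0.0044) = 0.00471.
Step k = 3:
  phi_33 = [rho(3) - phi_21 rho(2) - phi_22 rho(1)] / [1 - phi_21 rho(1) - phi_22 rho(2)]
    numerator   = -0.1091 - (0.00471)(-0.0705) - (-0.070521)(0.0044) = -0.10845763
    denominator = 1 - (0.00471)(0.0044) - (-0.070521)(-0.0705) = 0.99500756
  phi_33 = -0.10845763 / 0.99500756 = -0.109.
Therefore phi_{33} = -0.1090.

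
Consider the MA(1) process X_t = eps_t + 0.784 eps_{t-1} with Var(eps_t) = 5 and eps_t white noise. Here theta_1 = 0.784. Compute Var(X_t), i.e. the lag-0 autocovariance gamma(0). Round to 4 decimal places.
\gamma(0) = 8.0733

For an MA(q) process X_t = eps_t + sum_i theta_i eps_{t-i} with
Var(eps_t) = sigma^2, the variance is
  gamma(0) = sigma^2 * (1 + sum_i theta_i^2).
  sum_i theta_i^2 = (0.784)^2 = 0.614656.
  gamma(0) = 5 * (1 + 0.614656) = 5 * 1.614656 = 8.07328, which rounds to 8.0733.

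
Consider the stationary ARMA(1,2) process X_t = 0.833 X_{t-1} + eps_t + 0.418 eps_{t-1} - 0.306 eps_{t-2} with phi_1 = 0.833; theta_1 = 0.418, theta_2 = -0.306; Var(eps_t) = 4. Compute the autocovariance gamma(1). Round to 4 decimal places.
\gamma(1) = 14.5850

Multiply the model equation by X_{t-k} and take expectations. With theta_0 = psi_0 = 1 and psi_j the MA(infinity) weights, this gives
  gamma(k) - sum_i phi_i gamma(k-i) = c_k,
  c_k = sigma^2 * sum_{j=k..q} theta_j psi_{j-k}   (c_k = 0 for k > q),
using gamma(-m) = gamma(m).
psi-weights needed (psi_j = theta_j + sum_i phi_i psi_{j-i}):
  psi_1 = theta_1 + phi_1 = 0.418 + (0.833) = 1.251
  psi_2 = theta_2 + phi_1 psi_1 = -0.306 + (0.833)(1.251) = 0.736083
Right-hand sides:
  c_0 = sigma^2 (1 + theta_1 psi_1 + theta_2 psi_2) = 4 * (1 + (0.418)(1.251) + (-0.306)(0.736083)) = 4 * 1.297677 = 5.190706
  c_1 = sigma^2 (theta_1 + theta_2 psi_1) = 4 * (0.418 + (-0.306)(1.251)) = 0.140776
  c_2 = sigma^2 theta_2 = 4 * (-0.306) = -1.224
Equations for k = 0 and k = 1 (AR order 1):
  gamma(0) = phi_1 gamma(1) + c_0
  gamma(1) = phi_1 gamma(0) + c_1
Substituting the second into the first: gamma(0) (1 - phi_1^2) = c_0 + phi_1 c_1, so
  gamma(0) = (c_0 + phi_1 c_1) / (1 - phi_1^2) = (5.190706 + (0.833)(0.140776)) / (1 - (0.833)^2) = 5.307973 / 0.306111 = 17.340026.
  gamma(1) = phi_1 gamma(0) + c_1 = (0.833)(17.340026) + (0.140776) = 14.585018.
Therefore gamma(1) = 14.5850 (to 4 decimal places).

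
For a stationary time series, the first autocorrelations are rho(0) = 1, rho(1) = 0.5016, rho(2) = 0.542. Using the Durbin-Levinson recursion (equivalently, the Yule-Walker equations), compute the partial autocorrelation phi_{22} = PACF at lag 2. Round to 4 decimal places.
\phi_{22} = 0.3880

The PACF at lag k is phi_{kk}, the last component of the solution
to the Yule-Walker system G_k phi = r_k where
  (G_k)_{ij} = rho(|i - j|), (r_k)_i = rho(i), i,j = 1..k.
Equivalently, Durbin-Levinson gives phi_{kk} iteratively:
  phi_{11} = rho(1)
  phi_{kk} = [rho(k) - sum_{j=1..k-1} phi_{k-1,j} rho(k-j)]
            / [1 - sum_{j=1..k-1} phi_{k-1,j} rho(j)],
  phi_{k,j} = phi_{k-1,j} - phi_{kk} phi_{k-1,k-j},  j = 1..k-1.
Step k = 1:
  phi_11 = rho(1) = 0.5016.
Step k = 2:
  phi_22 = [rho(2) - phi_11 rho(1)] / [1 - phi_11 rho(1)] = [0.542 - (0.5016)(0.5016)] / [1 - (0.5016)(0.5016)]
         = 0.29039744 / 0.74839744 = 0.388.
Therefore phi_{22} = 0.3880.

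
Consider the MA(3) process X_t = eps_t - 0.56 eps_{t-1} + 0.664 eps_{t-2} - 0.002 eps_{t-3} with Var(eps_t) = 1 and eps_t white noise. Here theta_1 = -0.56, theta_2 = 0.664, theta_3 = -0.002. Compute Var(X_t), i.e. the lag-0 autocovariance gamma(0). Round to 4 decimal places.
\gamma(0) = 1.7545

For an MA(q) process X_t = eps_t + sum_i theta_i eps_{t-i} with
Var(eps_t) = sigma^2, the variance is
  gamma(0) = sigma^2 * (1 + sum_i theta_i^2).
  sum_i theta_i^2 = (-0.56)^2 + (0.664)^2 + (-0.002)^2 = 0.3136 + 0.440896 + 0.000004 = 0.7545.
  gamma(0) = 1 * (1 + 0.7545) = 1 * 1.7545 = 1.7545.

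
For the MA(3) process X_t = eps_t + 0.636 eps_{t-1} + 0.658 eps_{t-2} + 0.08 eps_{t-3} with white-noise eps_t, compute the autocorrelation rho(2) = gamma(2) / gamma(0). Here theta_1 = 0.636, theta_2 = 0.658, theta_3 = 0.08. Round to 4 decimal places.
\rho(2) = 0.3845

For an MA(q) process with theta_0 = 1, the autocovariance is
  gamma(k) = sigma^2 * sum_{i=0..q-k} theta_i * theta_{i+k},
and rho(k) = gamma(k) / gamma(0). Sigma^2 cancels.
  numerator   = (1)*(0.658) + (0.636)*(0.08) = 0.70888.
  denominator = (1)^2 + (0.636)^2 + (0.658)^2 + (0.08)^2 = 1.84386.
  rho(2) = 0.70888 / 1.84386 = 0.3845.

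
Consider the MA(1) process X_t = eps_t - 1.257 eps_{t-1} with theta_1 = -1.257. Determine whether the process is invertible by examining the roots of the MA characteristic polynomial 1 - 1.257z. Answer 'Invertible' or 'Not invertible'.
\text{Not invertible}

The MA(q) characteristic polynomial is P(z) = 1 - 1.257z.
Invertibility requires all roots to lie outside the unit circle, i.e. |z| > 1 for every root.
This is linear in z: 1 + (-1.257) z = 0  =>  z = -1/(-1.257) = 0.795545,  |z| = 0.795545.
Moduli of all roots: 0.7955.
All moduli strictly greater than 1? No.
Verdict: Not invertible.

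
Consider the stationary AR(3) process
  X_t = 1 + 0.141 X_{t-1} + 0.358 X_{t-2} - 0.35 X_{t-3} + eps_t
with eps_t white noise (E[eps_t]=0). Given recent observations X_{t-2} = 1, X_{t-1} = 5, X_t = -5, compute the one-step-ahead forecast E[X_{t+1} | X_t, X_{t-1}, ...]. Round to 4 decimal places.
E[X_{t+1} \mid \mathcal F_t] = 1.7350

For an AR(p) model X_t = c + sum_i phi_i X_{t-i} + eps_t, the
one-step-ahead conditional mean is
  E[X_{t+1} | X_t, ...] = c + sum_i phi_i X_{t+1-i}.
Substitute known values:
  E[X_{t+1} | ...] = 1 + (0.141) * (-5) + (0.358) * (5) + (-0.35) * (1)
                   = 1.7350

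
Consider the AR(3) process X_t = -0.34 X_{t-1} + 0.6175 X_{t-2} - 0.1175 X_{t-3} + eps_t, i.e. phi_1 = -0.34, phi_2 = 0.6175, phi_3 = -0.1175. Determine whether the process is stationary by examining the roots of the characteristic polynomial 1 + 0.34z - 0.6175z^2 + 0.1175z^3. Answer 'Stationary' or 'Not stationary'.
\text{Not stationary}

The AR(p) characteristic polynomial is P(z) = 1 + 0.34z - 0.6175z^2 + 0.1175z^3.
Stationarity requires all roots to lie outside the unit circle, i.e. |z| > 1 for every root.
Degree 3: look for a simple real root z0 first, then factor out (1 - z/z0) and solve the remaining quadratic.
Testing z0 = 4: P(4) = 1 + (0.34)(4) + (-0.6175)(4)^2 + (0.1175)(4)^3
  = 1 + (1.36) + (-9.88) + (7.52) = 0.  So z_0 = 4 is a root, |z_0| = 4.
Divide out the factor (1 - 0.25 z) = (1 - z/z0) (since 1/z0 = 0.25):
  P(z) = (1 - 0.25 z)(1 + (0.59) z + (-0.47) z^2)
  [check: z-coef 0.59 - (0.25) = 0.34; z^2-coef -0.47 - (0.25)(0.59) = -0.6175; z^3-coef -(0.25)(-0.47) = 0.1175.]
Remaining roots from the quadratic factor 1 + (0.59) z + (-0.47) z^2:
  Set 1 + (0.59) z + (-0.47) z^2 = 0, i.e. a z^2 + b z + c = 0 with a = -0.47, b = 0.59, c = 1.
  Discriminant D = b^2 - 4ac = (0.59)^2 - 4*(-0.47)*1 = 0.3481 - (-1.88) = 2.2281.
  D >= 0, so the roots are real: z = (-b +/- sqrt(D)) / (2a) = (-0.59 +/- 1.492682) / (-0.94).
    z_1 = (-0.59 + 1.492682) / (-0.94) = -0.9603,   |z_1| = 0.9603.
    z_2 = (-0.59 - 1.492682) / (-0.94) = 2.2156,   |z_2| = 2.2156.
Moduli of all roots: 4.0000, 0.9603, 2.2156.
All moduli strictly greater than 1? No.
Verdict: Not stationary.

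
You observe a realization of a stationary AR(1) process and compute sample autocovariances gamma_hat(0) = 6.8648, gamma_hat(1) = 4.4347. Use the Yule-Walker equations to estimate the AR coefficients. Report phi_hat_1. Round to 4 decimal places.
\hat\phi_{1} = 0.6460

The Yule-Walker equations for an AR(p) process read, in matrix form,
  Gamma_p phi = r_p,   with   (Gamma_p)_{ij} = gamma(|i - j|),
                       (r_p)_i = gamma(i),   i,j = 1..p.
Substitute the sample gammas (Toeplitz matrix and right-hand side of size 1):
  Gamma_p = [[6.8648]]
  r_p     = [4.4347]
With p = 1 this is the single equation gamma(0) phi_1 = gamma(1):
  phi_hat_1 = gamma(1) / gamma(0) = 4.4347 / 6.8648 = 0.6460.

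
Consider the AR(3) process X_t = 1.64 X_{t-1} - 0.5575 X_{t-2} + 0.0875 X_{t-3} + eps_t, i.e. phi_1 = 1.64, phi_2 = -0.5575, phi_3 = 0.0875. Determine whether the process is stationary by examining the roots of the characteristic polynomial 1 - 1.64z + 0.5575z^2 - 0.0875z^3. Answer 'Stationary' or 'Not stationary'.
\text{Not stationary}

The AR(p) characteristic polynomial is P(z) = 1 - 1.64z + 0.5575z^2 - 0.0875z^3.
Stationarity requires all roots to lie outside the unit circle, i.e. |z| > 1 for every root.
Degree 3: look for a simple real root z0 first, then factor out (1 - z/z0) and solve the remaining quadratic.
Testing z0 = 0.8: P(0.8) = 1 + (-1.64)(0.8) + (0.5575)(0.8)^2 + (-0.0875)(0.8)^3
  = 1 + (-1.312) + (0.3568) + (-0.0448) = 0.  So z_0 = 0.8 is a root, |z_0| = 0.8.
Divide out the factor (1 - 1.25 z) = (1 - z/z0) (since 1/z0 = 1.25):
  P(z) = (1 - 1.25 z)(1 + (-0.39) z + (0.07) z^2)
  [check: z-coef -0.39 - (1.25) = -1.64; z^2-coef 0.07 - (1.25)(-0.39) = 0.5575; z^3-coef -(1.25)(0.07) = -0.0875.]
Remaining roots from the quadratic factor 1 + (-0.39) z + (0.07) z^2:
  Set 1 + (-0.39) z + (0.07) z^2 = 0, i.e. a z^2 + b z + c = 0 with a = 0.07, b = -0.39, c = 1.
  Discriminant D = b^2 - 4ac = (-0.39)^2 - 4*(0.07)*1 = 0.1521 - (0.28) = -0.1279.
  D < 0, so the roots are the complex-conjugate pair z = (-b +/- i sqrt(-D)) / (2a) = 2.7857 +/- 2.5545i.
  For a conjugate pair |z|^2 = z * conj(z) = (product of roots) = c/a = 1/(0.07) = 14.285714, so |z| = sqrt(14.285714) = 3.7796 for both roots.
Moduli of all roots: 0.8000, 3.7796, 3.7796.
All moduli strictly greater than 1? No.
Verdict: Not stationary.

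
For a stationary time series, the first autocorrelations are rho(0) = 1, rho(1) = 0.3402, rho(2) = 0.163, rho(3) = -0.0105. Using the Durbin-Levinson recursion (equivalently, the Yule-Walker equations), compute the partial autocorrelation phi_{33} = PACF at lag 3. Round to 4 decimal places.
\phi_{33} = -0.0921

The PACF at lag k is phi_{kk}, the last component of the solution
to the Yule-Walker system G_k phi = r_k where
  (G_k)_{ij} = rho(|i - j|), (r_k)_i = rho(i), i,j = 1..k.
Equivalently, Durbin-Levinson gives phi_{kk} iteratively:
  phi_{11} = rho(1)
  phi_{kk} = [rho(k) - sum_{j=1..k-1} phi_{k-1,j} rho(k-j)]
            / [1 - sum_{j=1..k-1} phi_{k-1,j} rho(j)],
  phi_{k,j} = phi_{k-1,j} - phi_{kk} phi_{k-1,k-j},  j = 1..k-1.
Step k = 1:
  phi_11 = rho(1) = 0.3402.
Step k = 2:
  phi_22 = [rho(2) - phi_11 rho(1)] / [1 - phi_11 rho(1)] = [0.163 - (0.3402)(0.3402)] / [1 - (0.3402)(0.3402)]
         = 0.04726396 / 0.88426396 = 0.05345.
  Update: phi_21 = phi_11 - phi_22 phi_11 = 0.3402 - (0.05345)(0.3402) = 0.322016.
Step k = 3:
  phi_33 = [rho(3) - phi_21 rho(2) - phi_22 rho(1)] / [1 - phi_21 rho(1) - phi_22 rho(2)]
    numerator   = -0.0105 - (0.322016)(0.163) - (0.05345)(0.3402) = -0.08117237
    denominator = 1 - (0.322016)(0.3402) - (0.05345)(0.163) = 0.8817377
  phi_33 = -0.08117237 / 0.8817377 = -0.0921.
Therefore phi_{33} = -0.0921.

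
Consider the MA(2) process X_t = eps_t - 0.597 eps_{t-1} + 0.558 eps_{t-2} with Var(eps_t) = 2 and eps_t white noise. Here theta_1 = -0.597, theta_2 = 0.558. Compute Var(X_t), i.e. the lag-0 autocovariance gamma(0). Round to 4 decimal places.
\gamma(0) = 3.3355

For an MA(q) process X_t = eps_t + sum_i theta_i eps_{t-i} with
Var(eps_t) = sigma^2, the variance is
  gamma(0) = sigma^2 * (1 + sum_i theta_i^2).
  sum_i theta_i^2 = (-0.597)^2 + (0.558)^2 = 0.356409 + 0.311364 = 0.667773.
  gamma(0) = 2 * (1 + 0.667773) = 2 * 1.667773 = 3.335546, which rounds to 3.3355.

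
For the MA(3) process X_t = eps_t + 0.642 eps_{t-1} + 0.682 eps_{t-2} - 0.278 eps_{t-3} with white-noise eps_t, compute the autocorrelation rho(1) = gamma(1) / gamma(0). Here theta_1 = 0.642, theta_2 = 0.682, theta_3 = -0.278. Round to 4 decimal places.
\rho(1) = 0.4555

For an MA(q) process with theta_0 = 1, the autocovariance is
  gamma(k) = sigma^2 * sum_{i=0..q-k} theta_i * theta_{i+k},
and rho(k) = gamma(k) / gamma(0). Sigma^2 cancels.
  numerator   = (1)*(0.642) + (0.642)*(0.682) + (0.682)*(-0.278) = 0.890248.
  denominator = (1)^2 + (0.642)^2 + (0.682)^2 + (-0.278)^2 = 1.954572.
  rho(1) = 0.890248 / 1.954572 = 0.4555.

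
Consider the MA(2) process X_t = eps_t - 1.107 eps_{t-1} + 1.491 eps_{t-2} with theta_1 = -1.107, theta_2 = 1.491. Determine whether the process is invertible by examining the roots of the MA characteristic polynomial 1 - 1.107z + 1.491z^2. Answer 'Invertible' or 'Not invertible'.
\text{Not invertible}

The MA(q) characteristic polynomial is P(z) = 1 - 1.107z + 1.491z^2.
Invertibility requires all roots to lie outside the unit circle, i.e. |z| > 1 for every root.
Set 1 + (-1.107) z + (1.491) z^2 = 0, i.e. a z^2 + b z + c = 0 with a = 1.491, b = -1.107, c = 1.
Discriminant D = b^2 - 4ac = (-1.107)^2 - 4*(1.491)*1 = 1.225449 - (5.964) = -4.738551.
D < 0, so the roots are the complex-conjugate pair z = (-b +/- i sqrt(-D)) / (2a) = 0.3712 +/- 0.73i.
For a conjugate pair |z|^2 = z * conj(z) = (product of roots) = c/a = 1/(1.491) = 0.670691, so |z| = sqrt(0.670691) = 0.819 for both roots.
Moduli of all roots: 0.8190, 0.8190.
All moduli strictly greater than 1? No.
Verdict: Not invertible.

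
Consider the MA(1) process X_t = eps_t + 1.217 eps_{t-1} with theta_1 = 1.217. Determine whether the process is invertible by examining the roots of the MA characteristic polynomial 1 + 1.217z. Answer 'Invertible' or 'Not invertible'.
\text{Not invertible}

The MA(q) characteristic polynomial is P(z) = 1 + 1.217z.
Invertibility requires all roots to lie outside the unit circle, i.e. |z| > 1 for every root.
This is linear in z: 1 + (1.217) z = 0  =>  z = -1/(1.217) = -0.821693,  |z| = 0.821693.
Moduli of all roots: 0.8217.
All moduli strictly greater than 1? No.
Verdict: Not invertible.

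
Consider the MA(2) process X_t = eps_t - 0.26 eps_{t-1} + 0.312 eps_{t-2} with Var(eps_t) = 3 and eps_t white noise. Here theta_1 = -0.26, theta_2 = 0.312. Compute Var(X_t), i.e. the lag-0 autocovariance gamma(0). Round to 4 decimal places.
\gamma(0) = 3.4948

For an MA(q) process X_t = eps_t + sum_i theta_i eps_{t-i} with
Var(eps_t) = sigma^2, the variance is
  gamma(0) = sigma^2 * (1 + sum_i theta_i^2).
  sum_i theta_i^2 = (-0.26)^2 + (0.312)^2 = 0.0676 + 0.097344 = 0.164944.
  gamma(0) = 3 * (1 + 0.164944) = 3 * 1.164944 = 3.494832, which rounds to 3.4948.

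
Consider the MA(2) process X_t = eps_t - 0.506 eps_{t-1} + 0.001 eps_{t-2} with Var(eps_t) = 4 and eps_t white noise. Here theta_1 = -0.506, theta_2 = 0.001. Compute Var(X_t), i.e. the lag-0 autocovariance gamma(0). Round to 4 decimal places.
\gamma(0) = 5.0241

For an MA(q) process X_t = eps_t + sum_i theta_i eps_{t-i} with
Var(eps_t) = sigma^2, the variance is
  gamma(0) = sigma^2 * (1 + sum_i theta_i^2).
  sum_i theta_i^2 = (-0.506)^2 + (0.001)^2 = 0.256036 + 0.000001 = 0.256037.
  gamma(0) = 4 * (1 + 0.256037) = 4 * 1.256037 = 5.024148, which rounds to 5.0241.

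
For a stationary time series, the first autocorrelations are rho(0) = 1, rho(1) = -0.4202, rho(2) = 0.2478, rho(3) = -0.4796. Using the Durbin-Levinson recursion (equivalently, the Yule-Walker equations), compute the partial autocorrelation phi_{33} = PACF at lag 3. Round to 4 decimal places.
\phi_{33} = -0.4260

The PACF at lag k is phi_{kk}, the last component of the solution
to the Yule-Walker system G_k phi = r_k where
  (G_k)_{ij} = rho(|i - j|), (r_k)_i = rho(i), i,j = 1..k.
Equivalently, Durbin-Levinson gives phi_{kk} iteratively:
  phi_{11} = rho(1)
  phi_{kk} = [rho(k) - sum_{j=1..k-1} phi_{k-1,j} rho(k-j)]
            / [1 - sum_{j=1..k-1} phi_{k-1,j} rho(j)],
  phi_{k,j} = phi_{k-1,j} - phi_{kk} phi_{k-1,k-j},  j = 1..k-1.
Step k = 1:
  phi_11 = rho(1) = -0.4202.
Step k = 2:
  phi_22 = [rho(2) - phi_11 rho(1)] / [1 - phi_11 rho(1)] = [0.2478 - (-0.4202)(-0.4202)] / [1 - (-0.4202)(-0.4202)]
         = 0.07123196 / 0.82343196 = 0.086506.
  Update: phi_21 = phi_11 - phi_22 phi_11 = -0.4202 - (0.086506)(-0.4202) = -0.38385.
Step k = 3:
  phi_33 = [rho(3) - phi_21 rho(2) - phi_22 rho(1)] / [1 - phi_21 rho(1) - phi_22 rho(2)]
    numerator   = -0.4796 - (-0.38385)(0.2478) - (0.086506)(-0.4202) = -0.34813205
    denominator = 1 - (-0.38385)(-0.4202) - (0.086506)(0.2478) = 0.81726995
  phi_33 = -0.34813205 / 0.81726995 = -0.426.
Therefore phi_{33} = -0.4260.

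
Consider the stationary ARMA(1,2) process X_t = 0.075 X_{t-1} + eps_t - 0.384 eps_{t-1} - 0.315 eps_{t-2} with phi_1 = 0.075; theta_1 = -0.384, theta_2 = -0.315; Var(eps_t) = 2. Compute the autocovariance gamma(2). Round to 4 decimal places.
\gamma(2) = -0.6594

Multiply the model equation by X_{t-k} and take expectations. With theta_0 = psi_0 = 1 and psi_j the MA(infinity) weights, this gives
  gamma(k) - sum_i phi_i gamma(k-i) = c_k,
  c_k = sigma^2 * sum_{j=k..q} theta_j psi_{j-k}   (c_k = 0 for k > q),
using gamma(-m) = gamma(m).
psi-weights needed (psi_j = theta_j + sum_i phi_i psi_{j-i}):
  psi_1 = theta_1 + phi_1 = -0.384 + (0.075) = -0.309
  psi_2 = theta_2 + phi_1 psi_1 = -0.315 + (0.075)(-0.309) = -0.338175
Right-hand sides:
  c_0 = sigma^2 (1 + theta_1 psi_1 + theta_2 psi_2) = 2 * (1 + (-0.384)(-0.309) + (-0.315)(-0.338175)) = 2 * 1.225181 = 2.450362
  c_1 = sigma^2 (theta_1 + theta_2 psi_1) = 2 * (-0.384 + (-0.315)(-0.309)) = -0.57333
  c_2 = sigma^2 theta_2 = 2 * (-0.315) = -0.63
Equations for k = 0 and k = 1 (AR order 1):
  gamma(0) = phi_1 gamma(1) + c_0
  gamma(1) = phi_1 gamma(0) + c_1
Substituting the second into the first: gamma(0) (1 - phi_1^2) = c_0 + phi_1 c_1, so
  gamma(0) = (c_0 + phi_1 c_1) / (1 - phi_1^2) = (2.450362 + (0.075)(-0.57333)) / (1 - (0.075)^2) = 2.407363 / 0.994375 = 2.420981.
  gamma(1) = phi_1 gamma(0) + c_1 = (0.075)(2.420981) + (-0.57333) = -0.391756.
For k = 2: gamma(2) = phi_1 gamma(1) + c_2
  = (0.075)(-0.391756) + (-0.63) = -0.659382.
Therefore gamma(2) = -0.6594 (to 4 decimal places).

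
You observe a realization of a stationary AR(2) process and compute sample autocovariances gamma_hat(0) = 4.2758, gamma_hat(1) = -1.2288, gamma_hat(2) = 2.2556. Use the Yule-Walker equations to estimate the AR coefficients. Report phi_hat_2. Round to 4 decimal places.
\hat\phi_{2} = 0.4850

The Yule-Walker equations for an AR(p) process read, in matrix form,
  Gamma_p phi = r_p,   with   (Gamma_p)_{ij} = gamma(|i - j|),
                       (r_p)_i = gamma(i),   i,j = 1..p.
Substitute the sample gammas (Toeplitz matrix and right-hand side of size 2):
  Gamma_p = [[4.2758, -1.2288], [-1.2288, 4.2758]]
  r_p     = [-1.2288, 2.2556]
Written out:
  4.2758 phi_1 - 1.2288 phi_2 = -1.2288
  -1.2288 phi_1 + 4.2758 phi_2 = 2.2556
Solve by Cramer's rule:
  det = gamma(0)^2 - gamma(1)^2 = (4.2758)^2 - (-1.2288)^2 = 18.28246564 - 1.50994944 = 16.7725162
  phi_hat_1 = [gamma(1) gamma(0) - gamma(1) gamma(2)] / det = [(-1.2288)(4.2758) - (-1.2288)(2.2556)] / 16.7725162 = -2.48242176 / 16.7725162 = -0.148
  phi_hat_2 = [gamma(0) gamma(2) - gamma(1)^2] / det = [(4.2758)(2.2556) - (-1.2288)^2] / 16.7725162 = 8.13454504 / 16.7725162 = 0.485
So phi_hat = [-0.1480, 0.4850].
Therefore phi_hat_2 = 0.4850.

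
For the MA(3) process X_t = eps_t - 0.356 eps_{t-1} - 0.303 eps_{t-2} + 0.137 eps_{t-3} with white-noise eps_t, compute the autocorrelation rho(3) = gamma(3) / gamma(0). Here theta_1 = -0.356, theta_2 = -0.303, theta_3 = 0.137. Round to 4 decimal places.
\rho(3) = 0.1107

For an MA(q) process with theta_0 = 1, the autocovariance is
  gamma(k) = sigma^2 * sum_{i=0..q-k} theta_i * theta_{i+k},
and rho(k) = gamma(k) / gamma(0). Sigma^2 cancels.
  numerator   = (1)*(0.137) = 0.137.
  denominator = (1)^2 + (-0.356)^2 + (-0.303)^2 + (0.137)^2 = 1.237314.
  rho(3) = 0.137 / 1.237314 = 0.1107.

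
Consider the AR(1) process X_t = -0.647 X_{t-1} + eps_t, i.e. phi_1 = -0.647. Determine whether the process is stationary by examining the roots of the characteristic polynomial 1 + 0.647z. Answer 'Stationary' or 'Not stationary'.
\text{Stationary}

The AR(p) characteristic polynomial is P(z) = 1 + 0.647z.
Stationarity requires all roots to lie outside the unit circle, i.e. |z| > 1 for every root.
This is linear in z: 1 + (0.647) z = 0  =>  z = -1/(0.647) = -1.545595,  |z| = 1.545595.
Moduli of all roots: 1.5456.
All moduli strictly greater than 1? Yes.
Verdict: Stationary.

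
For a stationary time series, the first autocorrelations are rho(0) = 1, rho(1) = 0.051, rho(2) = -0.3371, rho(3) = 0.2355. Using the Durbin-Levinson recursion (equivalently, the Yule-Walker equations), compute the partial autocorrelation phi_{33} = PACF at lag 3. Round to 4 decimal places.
\phi_{33} = 0.3129

The PACF at lag k is phi_{kk}, the last component of the solution
to the Yule-Walker system G_k phi = r_k where
  (G_k)_{ij} = rho(|i - j|), (r_k)_i = rho(i), i,j = 1..k.
Equivalently, Durbin-Levinson gives phi_{kk} iteratively:
  phi_{11} = rho(1)
  phi_{kk} = [rho(k) - sum_{j=1..k-1} phi_{k-1,j} rho(k-j)]
            / [1 - sum_{j=1..k-1} phi_{k-1,j} rho(j)],
  phi_{k,j} = phi_{k-1,j} - phi_{kk} phi_{k-1,k-j},  j = 1..k-1.
Step k = 1:
  phi_11 = rho(1) = 0.051.
Step k = 2:
  phi_22 = [rho(2) - phi_11 rho(1)] / [1 - phi_11 rho(1)] = [-0.3371 - (0.051)(0.051)] / [1 - (0.051)(0.051)]
         = -0.339701 / 0.997399 = -0.340587.
  Update: phi_21 = phi_11 - phi_22 phi_11 = 0.051 - (-0.340587)(0.051) = 0.06837.
Step k = 3:
  phi_33 = [rho(3) - phi_21 rho(2) - phi_22 rho(1)] / [1 - phi_21 rho(1) - phi_22 rho(2)]
    numerator   = 0.2355 - (0.06837)(-0.3371) - (-0.340587)(0.051) = 0.27591743
    denominator = 1 - (0.06837)(0.051) - (-0.340587)(-0.3371) = 0.8817013
  phi_33 = 0.27591743 / 0.8817013 = 0.3129.
Therefore phi_{33} = 0.3129.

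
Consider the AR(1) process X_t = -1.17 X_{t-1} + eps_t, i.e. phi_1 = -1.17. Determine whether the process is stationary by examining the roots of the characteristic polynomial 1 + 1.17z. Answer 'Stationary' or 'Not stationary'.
\text{Not stationary}

The AR(p) characteristic polynomial is P(z) = 1 + 1.17z.
Stationarity requires all roots to lie outside the unit circle, i.e. |z| > 1 for every root.
This is linear in z: 1 + (1.17) z = 0  =>  z = -1/(1.17) = -0.854701,  |z| = 0.854701.
Moduli of all roots: 0.8547.
All moduli strictly greater than 1? No.
Verdict: Not stationary.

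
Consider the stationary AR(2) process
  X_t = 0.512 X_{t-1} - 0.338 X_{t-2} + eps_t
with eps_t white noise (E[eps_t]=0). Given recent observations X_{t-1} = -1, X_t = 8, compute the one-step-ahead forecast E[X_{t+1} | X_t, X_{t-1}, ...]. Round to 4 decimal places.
E[X_{t+1} \mid \mathcal F_t] = 4.4340

For an AR(p) model X_t = c + sum_i phi_i X_{t-i} + eps_t, the
one-step-ahead conditional mean is
  E[X_{t+1} | X_t, ...] = c + sum_i phi_i X_{t+1-i}.
Substitute known values:
  E[X_{t+1} | ...] = (0.512) * (8) + (-0.338) * (-1)
                   = 4.4340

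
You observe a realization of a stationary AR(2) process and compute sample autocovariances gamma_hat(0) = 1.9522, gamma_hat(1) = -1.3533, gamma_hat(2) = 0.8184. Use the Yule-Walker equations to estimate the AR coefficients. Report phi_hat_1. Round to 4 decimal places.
\hat\phi_{1} = -0.7751

The Yule-Walker equations for an AR(p) process read, in matrix form,
  Gamma_p phi = r_p,   with   (Gamma_p)_{ij} = gamma(|i - j|),
                       (r_p)_i = gamma(i),   i,j = 1..p.
Substitute the sample gammas (Toeplitz matrix and right-hand side of size 2):
  Gamma_p = [[1.9522, -1.3533], [-1.3533, 1.9522]]
  r_p     = [-1.3533, 0.8184]
Written out:
  1.9522 phi_1 - 1.3533 phi_2 = -1.3533
  -1.3533 phi_1 + 1.9522 phi_2 = 0.8184
Solve by Cramer's rule:
  det = gamma(0)^2 - gamma(1)^2 = (1.9522)^2 - (-1.3533)^2 = 3.81108484 - 1.83142089 = 1.97966395
  phi_hat_1 = [gamma(1) gamma(0) - gamma(1) gamma(2)] / det = [(-1.3533)(1.9522) - (-1.3533)(0.8184)] / 1.97966395 = -1.53437154 / 1.97966395 = -0.7751
  phi_hat_2 = [gamma(0) gamma(2) - gamma(1)^2] / det = [(1.9522)(0.8184) - (-1.3533)^2] / 1.97966395 = -0.23374041 / 1.97966395 = -0.1181
So phi_hat = [-0.7751, -0.1181].
Therefore phi_hat_1 = -0.7751.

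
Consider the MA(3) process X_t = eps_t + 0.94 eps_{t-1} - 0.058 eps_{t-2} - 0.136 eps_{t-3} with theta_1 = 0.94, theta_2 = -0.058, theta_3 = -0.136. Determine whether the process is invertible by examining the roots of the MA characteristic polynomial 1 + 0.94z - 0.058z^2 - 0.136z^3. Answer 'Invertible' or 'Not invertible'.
\text{Invertible}

The MA(q) characteristic polynomial is P(z) = 1 + 0.94z - 0.058z^2 - 0.136z^3.
Invertibility requires all roots to lie outside the unit circle, i.e. |z| > 1 for every root.
Degree 3: look for a simple real root z0 first, then factor out (1 - z/z0) and solve the remaining quadratic.
Testing z0 = -1.25: P(-1.25) = 1 + (0.94)(-1.25) + (-0.058)(-1.25)^2 + (-0.136)(-1.25)^3
  = 1 + (-1.175) + (-0.090625) + (0.265625) = 0.  So z_0 = -1.25 is a root, |z_0| = 1.25.
Divide out the factor (1 + 0.8 z) = (1 - z/z0) (since 1/z0 = -0.8):
  P(z) = (1 + 0.8 z)(1 + (0.14) z + (-0.17) z^2)
  [check: z-coef 0.14 - (-0.8) = 0.94; z^2-coef -0.17 - (-0.8)(0.14) = -0.058; z^3-coef -(-0.8)(-0.17) = -0.136.]
Remaining roots from the quadratic factor 1 + (0.14) z + (-0.17) z^2:
  Set 1 + (0.14) z + (-0.17) z^2 = 0, i.e. a z^2 + b z + c = 0 with a = -0.17, b = 0.14, c = 1.
  Discriminant D = b^2 - 4ac = (0.14)^2 - 4*(-0.17)*1 = 0.0196 - (-0.68) = 0.6996.
  D >= 0, so the roots are real: z = (-b +/- sqrt(D)) / (2a) = (-0.14 +/- 0.836421) / (-0.34).
    z_1 = (-0.14 + 0.836421) / (-0.34) = -2.0483,   |z_1| = 2.0483.
    z_2 = (-0.14 - 0.836421) / (-0.34) = 2.8718,   |z_2| = 2.8718.
Moduli of all roots: 1.2500, 2.0483, 2.8718.
All moduli strictly greater than 1? Yes.
Verdict: Invertible.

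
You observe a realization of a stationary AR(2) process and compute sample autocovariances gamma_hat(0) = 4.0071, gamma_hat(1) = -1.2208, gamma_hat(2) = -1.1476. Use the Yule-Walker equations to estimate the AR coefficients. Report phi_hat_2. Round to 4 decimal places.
\hat\phi_{2} = -0.4180

The Yule-Walker equations for an AR(p) process read, in matrix form,
  Gamma_p phi = r_p,   with   (Gamma_p)_{ij} = gamma(|i - j|),
                       (r_p)_i = gamma(i),   i,j = 1..p.
Substitute the sample gammas (Toeplitz matrix and right-hand side of size 2):
  Gamma_p = [[4.0071, -1.2208], [-1.2208, 4.0071]]
  r_p     = [-1.2208, -1.1476]
Written out:
  4.0071 phi_1 - 1.2208 phi_2 = -1.2208
  -1.2208 phi_1 + 4.0071 phi_2 = -1.1476
Solve by Cramer's rule:
  det = gamma(0)^2 - gamma(1)^2 = (4.0071)^2 - (-1.2208)^2 = 16.05685041 - 1.49035264 = 14.56649777
  phi_hat_1 = [gamma(1) gamma(0) - gamma(1) gamma(2)] / det = [(-1.2208)(4.0071) - (-1.2208)(-1.1476)] / 14.56649777 = -6.29285776 / 14.56649777 = -0.432
  phi_hat_2 = [gamma(0) gamma(2) - gamma(1)^2] / det = [(4.0071)(-1.1476) - (-1.2208)^2] / 14.56649777 = -6.0889006 / 14.56649777 = -0.418
So phi_hat = [-0.4320, -0.4180].
Therefore phi_hat_2 = -0.4180.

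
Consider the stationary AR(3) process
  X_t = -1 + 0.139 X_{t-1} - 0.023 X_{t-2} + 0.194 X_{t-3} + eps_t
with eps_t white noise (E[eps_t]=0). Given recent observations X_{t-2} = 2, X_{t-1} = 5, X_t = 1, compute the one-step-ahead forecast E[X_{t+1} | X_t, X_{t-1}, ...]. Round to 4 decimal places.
E[X_{t+1} \mid \mathcal F_t] = -0.5880

For an AR(p) model X_t = c + sum_i phi_i X_{t-i} + eps_t, the
one-step-ahead conditional mean is
  E[X_{t+1} | X_t, ...] = c + sum_i phi_i X_{t+1-i}.
Substitute known values:
  E[X_{t+1} | ...] = -1 + (0.139) * (1) + (-0.023) * (5) + (0.194) * (2)
                   = -0.5880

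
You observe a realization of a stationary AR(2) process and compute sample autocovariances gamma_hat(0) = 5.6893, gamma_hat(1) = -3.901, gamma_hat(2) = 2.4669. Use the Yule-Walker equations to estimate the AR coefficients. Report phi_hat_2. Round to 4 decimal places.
\hat\phi_{2} = -0.0690

The Yule-Walker equations for an AR(p) process read, in matrix form,
  Gamma_p phi = r_p,   with   (Gamma_p)_{ij} = gamma(|i - j|),
                       (r_p)_i = gamma(i),   i,j = 1..p.
Substitute the sample gammas (Toeplitz matrix and right-hand side of size 2):
  Gamma_p = [[5.6893, -3.901], [-3.901, 5.6893]]
  r_p     = [-3.901, 2.4669]
Written out:
  5.6893 phi_1 - 3.901 phi_2 = -3.901
  -3.901 phi_1 + 5.6893 phi_2 = 2.4669
Solve by Cramer's rule:
  det = gamma(0)^2 - gamma(1)^2 = (5.6893)^2 - (-3.901)^2 = 32.36813449 - 15.217801 = 17.15033349
  phi_hat_1 = [gamma(1) gamma(0) - gamma(1) gamma(2)] / det = [(-3.901)(5.6893) - (-3.901)(2.4669)] / 17.15033349 = -12.5705824 / 17.15033349 = -0.733
  phi_hat_2 = [gamma(0) gamma(2) - gamma(1)^2] / det = [(5.6893)(2.4669) - (-3.901)^2] / 17.15033349 = -1.18286683 / 17.15033349 = -0.069
So phi_hat = [-0.7330, -0.0690].
Therefore phi_hat_2 = -0.0690.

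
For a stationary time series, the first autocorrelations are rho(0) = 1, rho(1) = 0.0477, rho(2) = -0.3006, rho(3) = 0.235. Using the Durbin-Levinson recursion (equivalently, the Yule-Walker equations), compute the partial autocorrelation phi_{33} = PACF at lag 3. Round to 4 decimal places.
\phi_{33} = 0.2961

The PACF at lag k is phi_{kk}, the last component of the solution
to the Yule-Walker system G_k phi = r_k where
  (G_k)_{ij} = rho(|i - j|), (r_k)_i = rho(i), i,j = 1..k.
Equivalently, Durbin-Levinson gives phi_{kk} iteratively:
  phi_{11} = rho(1)
  phi_{kk} = [rho(k) - sum_{j=1..k-1} phi_{k-1,j} rho(k-j)]
            / [1 - sum_{j=1..k-1} phi_{k-1,j} rho(j)],
  phi_{k,j} = phi_{k-1,j} - phi_{kk} phi_{k-1,k-j},  j = 1..k-1.
Step k = 1:
  phi_11 = rho(1) = 0.0477.
Step k = 2:
  phi_22 = [rho(2) - phi_11 rho(1)] / [1 - phi_11 rho(1)] = [-0.3006 - (0.0477)(0.0477)] / [1 - (0.0477)(0.0477)]
         = -0.30287529 / 0.99772471 = -0.303566.
  Update: phi_21 = phi_11 - phi_22 phi_11 = 0.0477 - (-0.303566)(0.0477) = 0.06218.
Step k = 3:
  phi_33 = [rho(3) - phi_21 rho(2) - phi_22 rho(1)] / [1 - phi_21 rho(1) - phi_22 rho(2)]
    numerator   = 0.235 - (0.06218)(-0.3006) - (-0.303566)(0.0477) = 0.26817144
    denominator = 1 - (0.06218)(0.0477) - (-0.303566)(-0.3006) = 0.90578207
  phi_33 = 0.26817144 / 0.90578207 = 0.2961.
Therefore phi_{33} = 0.2961.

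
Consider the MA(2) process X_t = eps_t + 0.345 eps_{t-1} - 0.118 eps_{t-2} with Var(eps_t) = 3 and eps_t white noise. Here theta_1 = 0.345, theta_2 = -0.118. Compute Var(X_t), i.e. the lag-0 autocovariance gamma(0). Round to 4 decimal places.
\gamma(0) = 3.3988

For an MA(q) process X_t = eps_t + sum_i theta_i eps_{t-i} with
Var(eps_t) = sigma^2, the variance is
  gamma(0) = sigma^2 * (1 + sum_i theta_i^2).
  sum_i theta_i^2 = (0.345)^2 + (-0.118)^2 = 0.119025 + 0.013924 = 0.132949.
  gamma(0) = 3 * (1 + 0.132949) = 3 * 1.132949 = 3.398847, which rounds to 3.3988.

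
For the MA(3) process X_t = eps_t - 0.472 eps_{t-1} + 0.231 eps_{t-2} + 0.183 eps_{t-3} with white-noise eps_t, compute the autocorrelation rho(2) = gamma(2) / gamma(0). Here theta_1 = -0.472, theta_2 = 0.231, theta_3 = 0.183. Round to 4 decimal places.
\rho(2) = 0.1104

For an MA(q) process with theta_0 = 1, the autocovariance is
  gamma(k) = sigma^2 * sum_{i=0..q-k} theta_i * theta_{i+k},
and rho(k) = gamma(k) / gamma(0). Sigma^2 cancels.
  numerator   = (1)*(0.231) + (-0.472)*(0.183) = 0.144624.
  denominator = (1)^2 + (-0.472)^2 + (0.231)^2 + (0.183)^2 = 1.309634.
  rho(2) = 0.144624 / 1.309634 = 0.1104.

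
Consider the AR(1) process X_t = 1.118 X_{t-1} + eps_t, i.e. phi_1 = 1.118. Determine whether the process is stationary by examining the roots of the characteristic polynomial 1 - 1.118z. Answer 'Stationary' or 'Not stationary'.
\text{Not stationary}

The AR(p) characteristic polynomial is P(z) = 1 - 1.118z.
Stationarity requires all roots to lie outside the unit circle, i.e. |z| > 1 for every root.
This is linear in z: 1 + (-1.118) z = 0  =>  z = -1/(-1.118) = 0.894454,  |z| = 0.894454.
Moduli of all roots: 0.8945.
All moduli strictly greater than 1? No.
Verdict: Not stationary.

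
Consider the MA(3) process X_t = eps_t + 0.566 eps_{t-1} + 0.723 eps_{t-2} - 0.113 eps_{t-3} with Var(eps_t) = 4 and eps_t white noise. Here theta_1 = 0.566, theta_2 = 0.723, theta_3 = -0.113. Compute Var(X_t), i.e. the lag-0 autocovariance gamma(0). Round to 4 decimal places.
\gamma(0) = 7.4234

For an MA(q) process X_t = eps_t + sum_i theta_i eps_{t-i} with
Var(eps_t) = sigma^2, the variance is
  gamma(0) = sigma^2 * (1 + sum_i theta_i^2).
  sum_i theta_i^2 = (0.566)^2 + (0.723)^2 + (-0.113)^2 = 0.320356 + 0.522729 + 0.012769 = 0.855854.
  gamma(0) = 4 * (1 + 0.855854) = 4 * 1.855854 = 7.423416, which rounds to 7.4234.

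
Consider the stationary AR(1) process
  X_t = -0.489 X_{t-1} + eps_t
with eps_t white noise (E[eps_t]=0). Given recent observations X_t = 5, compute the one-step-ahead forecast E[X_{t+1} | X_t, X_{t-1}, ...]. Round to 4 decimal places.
E[X_{t+1} \mid \mathcal F_t] = -2.4450

For an AR(p) model X_t = c + sum_i phi_i X_{t-i} + eps_t, the
one-step-ahead conditional mean is
  E[X_{t+1} | X_t, ...] = c + sum_i phi_i X_{t+1-i}.
Substitute known values:
  E[X_{t+1} | ...] = (-0.489) * (5)
                   = -2.4450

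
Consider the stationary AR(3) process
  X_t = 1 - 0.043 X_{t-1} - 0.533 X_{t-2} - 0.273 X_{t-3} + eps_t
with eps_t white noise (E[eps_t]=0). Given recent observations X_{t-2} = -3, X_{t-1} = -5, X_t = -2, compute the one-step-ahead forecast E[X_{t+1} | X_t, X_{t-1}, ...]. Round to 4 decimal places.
E[X_{t+1} \mid \mathcal F_t] = 4.5700

For an AR(p) model X_t = c + sum_i phi_i X_{t-i} + eps_t, the
one-step-ahead conditional mean is
  E[X_{t+1} | X_t, ...] = c + sum_i phi_i X_{t+1-i}.
Substitute known values:
  E[X_{t+1} | ...] = 1 + (-0.043) * (-2) + (-0.533) * (-5) + (-0.273) * (-3)
                   = 4.5700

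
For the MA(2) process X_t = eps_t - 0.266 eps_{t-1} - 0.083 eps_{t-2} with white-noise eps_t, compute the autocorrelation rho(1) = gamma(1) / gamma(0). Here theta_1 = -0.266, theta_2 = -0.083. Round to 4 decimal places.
\rho(1) = -0.2263

For an MA(q) process with theta_0 = 1, the autocovariance is
  gamma(k) = sigma^2 * sum_{i=0..q-k} theta_i * theta_{i+k},
and rho(k) = gamma(k) / gamma(0). Sigma^2 cancels.
  numerator   = (1)*(-0.266) + (-0.266)*(-0.083) = -0.243922.
  denominator = (1)^2 + (-0.266)^2 + (-0.083)^2 = 1.077645.
  rho(1) = -0.243922 / 1.077645 = -0.2263.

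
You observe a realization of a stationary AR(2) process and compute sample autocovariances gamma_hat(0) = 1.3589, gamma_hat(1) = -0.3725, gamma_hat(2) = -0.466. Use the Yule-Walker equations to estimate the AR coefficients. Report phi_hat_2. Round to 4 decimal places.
\hat\phi_{2} = -0.4520

The Yule-Walker equations for an AR(p) process read, in matrix form,
  Gamma_p phi = r_p,   with   (Gamma_p)_{ij} = gamma(|i - j|),
                       (r_p)_i = gamma(i),   i,j = 1..p.
Substitute the sample gammas (Toeplitz matrix and right-hand side of size 2):
  Gamma_p = [[1.3589, -0.3725], [-0.3725, 1.3589]]
  r_p     = [-0.3725, -0.466]
Written out:
  1.3589 phi_1 - 0.3725 phi_2 = -0.3725
  -0.3725 phi_1 + 1.3589 phi_2 = -0.466
Solve by Cramer's rule:
  det = gamma(0)^2 - gamma(1)^2 = (1.3589)^2 - (-0.3725)^2 = 1.84660921 - 0.13875625 = 1.70785296
  phi_hat_1 = [gamma(1) gamma(0) - gamma(1) gamma(2)] / det = [(-0.3725)(1.3589) - (-0.3725)(-0.466)] / 1.70785296 = -0.67977525 / 1.70785296 = -0.398
  phi_hat_2 = [gamma(0) gamma(2) - gamma(1)^2] / det = [(1.3589)(-0.466) - (-0.3725)^2] / 1.70785296 = -0.77200365 / 1.70785296 = -0.452
So phi_hat = [-0.3980, -0.4520].
Therefore phi_hat_2 = -0.4520.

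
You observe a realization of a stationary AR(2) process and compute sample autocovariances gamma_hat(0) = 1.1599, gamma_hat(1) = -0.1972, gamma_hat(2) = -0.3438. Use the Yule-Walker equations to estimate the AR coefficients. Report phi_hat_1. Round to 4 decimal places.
\hat\phi_{1} = -0.2270

The Yule-Walker equations for an AR(p) process read, in matrix form,
  Gamma_p phi = r_p,   with   (Gamma_p)_{ij} = gamma(|i - j|),
                       (r_p)_i = gamma(i),   i,j = 1..p.
Substitute the sample gammas (Toeplitz matrix and right-hand side of size 2):
  Gamma_p = [[1.1599, -0.1972], [-0.1972, 1.1599]]
  r_p     = [-0.1972, -0.3438]
Written out:
  1.1599 phi_1 - 0.1972 phi_2 = -0.1972
  -0.1972 phi_1 + 1.1599 phi_2 = -0.3438
Solve by Cramer's rule:
  det = gamma(0)^2 - gamma(1)^2 = (1.1599)^2 - (-0.1972)^2 = 1.34536801 - 0.03888784 = 1.30648017
  phi_hat_1 = [gamma(1) gamma(0) - gamma(1) gamma(2)] / det = [(-0.1972)(1.1599) - (-0.1972)(-0.3438)] / 1.30648017 = -0.29652964 / 1.30648017 = -0.227
  phi_hat_2 = [gamma(0) gamma(2) - gamma(1)^2] / det = [(1.1599)(-0.3438) - (-0.1972)^2] / 1.30648017 = -0.43766146 / 1.30648017 = -0.335
So phi_hat = [-0.2270, -0.3350].
Therefore phi_hat_1 = -0.2270.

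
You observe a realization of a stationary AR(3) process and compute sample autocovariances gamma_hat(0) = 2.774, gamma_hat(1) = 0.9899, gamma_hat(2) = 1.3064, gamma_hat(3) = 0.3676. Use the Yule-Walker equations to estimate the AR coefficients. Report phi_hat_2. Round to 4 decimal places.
\hat\phi_{2} = 0.4260

The Yule-Walker equations for an AR(p) process read, in matrix form,
  Gamma_p phi = r_p,   with   (Gamma_p)_{ij} = gamma(|i - j|),
                       (r_p)_i = gamma(i),   i,j = 1..p.
Substitute the sample gammas (Toeplitz matrix and right-hand side of size 3):
  Gamma_p = [[2.774, 0.9899, 1.3064], [0.9899, 2.774, 0.9899], [1.3064, 0.9899, 2.774]]
  r_p     = [0.9899, 1.3064, 0.3676]
Written out (R1..R3):
  (R1) 2.774 phi_1 + 0.9899 phi_2 + 1.3064 phi_3 = 0.9899
  (R2) 0.9899 phi_1 + 2.774 phi_2 + 0.9899 phi_3 = 1.3064
  (R3) 1.3064 phi_1 + 0.9899 phi_2 + 2.774 phi_3 = 0.3676
Gaussian elimination:
  R2 <- R2 - (0.9899/2.774) R1 = R2 - (0.356849) R1:  2.420755 phi_2 + 0.523712 phi_3 = 0.953155
  R3 <- R3 - (1.3064/2.774) R1 = R3 - (0.470944) R1:  0.523712 phi_2 + 2.158758 phi_3 = -0.098588
  R3 <- R3 - (0.523712/2.420755) R2 = R3 - (0.216342) R2:  2.045457 phi_3 = -0.304796
Back-substitution:
  phi_hat_3 = -0.304796 / 2.045457 = -0.149011
  phi_hat_2 = (0.953155 - (0.523712)(-0.149011)) / 2.420755 = 0.42598
  phi_hat_1 = (0.9899 - (0.9899)(0.42598) - (1.3064)(-0.149011)) / 2.774 = 0.275015
So phi_hat = [0.2750, 0.4260, -0.1490].
Therefore phi_hat_2 = 0.4260.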